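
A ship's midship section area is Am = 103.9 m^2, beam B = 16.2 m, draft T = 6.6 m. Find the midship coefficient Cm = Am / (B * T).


Formula: Cm = Am / (B * T)
Step 1 — B * T = 16.2 * 6.6 = 106.92 m^2
Step 2 — Cm = 103.9 / 106.92 ≈ 0.97175 (5 s.f.)

0.97175


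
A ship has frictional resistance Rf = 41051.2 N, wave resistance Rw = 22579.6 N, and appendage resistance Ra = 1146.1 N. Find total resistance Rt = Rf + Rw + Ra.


Formula: Rt = Rf + Rw + Ra
Substituting: Rt = 41051.2 + 22579.6 + 1146.1
Result: Rt = 64776.9 N

64776.9 N


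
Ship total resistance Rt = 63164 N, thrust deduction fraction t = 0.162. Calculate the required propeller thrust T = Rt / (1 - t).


Formula: T = Rt / (1 - t)
Step 1 — (1 - t) = 1 - 0.162 = 0.838
Step 2 — T = 63164 / 0.838 ≈ 75375 N (5 s.f.)

75375 N


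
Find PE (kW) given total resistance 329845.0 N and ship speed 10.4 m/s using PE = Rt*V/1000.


Formula: PE = Rt * V / 1000 (kW)
Step 1 — PE (W) = 329845.0 * 10.4 = 3430388.0 W
Step 2 — PE (kW) = 3430388.0 / 1000 ≈ 3430.4 kW (5 s.f.)

3430.4 kW


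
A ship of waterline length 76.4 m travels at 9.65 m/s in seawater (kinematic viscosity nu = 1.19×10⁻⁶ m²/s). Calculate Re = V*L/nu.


Formula: Re = V * L / nu
Step 1 — V * L = 9.65 * 76.4 = 737.26 m^2/s
Step 2 — Re = 737.26 / 1.19e-6 = 6.20e+08

6.20e+08


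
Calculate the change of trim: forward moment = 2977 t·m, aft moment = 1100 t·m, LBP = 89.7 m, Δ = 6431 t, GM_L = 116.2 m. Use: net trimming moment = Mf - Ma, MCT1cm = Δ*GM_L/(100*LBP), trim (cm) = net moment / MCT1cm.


Formula: net trimming moment = Mf - Ma; MCT1cm = Δ*GM_L/(100*LBP); trim = net moment / MCT1cm
Step 1 — net trimming moment = 2977 - 1100 = 1877 t·m
Step 2 — MCT1cm = 6431 * 116.2 / (100 * 89.7) = 83.3091 t·m/cm
Step 3 — trim = 1877 / 83.3091 ≈ 22.531 cm (5 s.f.)

22.531 cm


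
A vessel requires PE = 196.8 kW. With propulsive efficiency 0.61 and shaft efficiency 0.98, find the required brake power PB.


Formula: PB = PE / (eta_D * eta_S)
Step 1 — combined efficiency = eta_D * eta_S = 0.61 * 0.98 = 0.5978
Step 2 — PB = 196.8 / 0.5978 ≈ 329.21 kW (5 s.f.)

329.21 kW


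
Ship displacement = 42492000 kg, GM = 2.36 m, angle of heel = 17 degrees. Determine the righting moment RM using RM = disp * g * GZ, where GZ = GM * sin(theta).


Formula: GZ = GM * sin(theta); RM = disp * g * GZ
Step 1 — GZ = 2.36 * sin(17°) = 2.36 * 0.292372 = 0.689998 m
Step 2 — RM = 42492000 * 9.81 * 0.689998 ≈ 287620000 N·m (5 s.f.)

287620000 N·m


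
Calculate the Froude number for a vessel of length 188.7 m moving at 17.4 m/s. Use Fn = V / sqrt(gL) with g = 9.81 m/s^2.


Formula: Fn = V / sqrt(g * L)
Step 1 — g * L = 9.81 * 188.7 = 1851.147
Step 2 — sqrt(g * L) = sqrt(1851.147) = 43.024958
Step 3 — Fn = 17.4 / 43.024958 ≈ 0.40442 (5 s.f.)

0.40442


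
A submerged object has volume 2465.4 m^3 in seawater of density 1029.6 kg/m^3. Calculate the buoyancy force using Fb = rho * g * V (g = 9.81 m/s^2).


Formula: Fb = rho * g * V
Substituting: Fb = 1029.6 * 9.81 * 2465.4
Intermediate: 1029.6 * 9.81 = 10100.376
Result: Fb = 10100.376 * 2465.4 ≈ 24901000 N (5 s.f.)

24901000 N


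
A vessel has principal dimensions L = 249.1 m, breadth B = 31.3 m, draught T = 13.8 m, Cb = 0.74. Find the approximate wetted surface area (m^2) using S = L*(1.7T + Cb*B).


Formula: S = 1.7*L*T + V/T with V = Cb*L*B*T, i.e. S = L * (1.7*T + Cb*B)
Step 1 — 1.7*T = 1.7 * 13.8 = 23.46 m
Step 2 — Cb*B = 0.74 * 31.3 = 23.162 m
Step 3 — 1.7*T + Cb*B = 23.46 + 23.162 = 46.622 m
Step 4 — S = 249.1 * 46.622 ≈ 11614 m^2 (5 s.f.)

11614 m^2


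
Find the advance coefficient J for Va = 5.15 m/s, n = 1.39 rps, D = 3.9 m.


Formula: J = Va / (n * D)
Step 1 — n * D = 1.39 * 3.9 = 5.421
Step 2 — J = 5.15 / 5.421 ≈ 0.95001 (5 s.f.)

0.95001


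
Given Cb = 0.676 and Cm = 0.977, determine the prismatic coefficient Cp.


Formula: Cp = Cb / Cm
Substituting: Cp = 0.676 / 0.977
Result: Cp ≈ 0.69191 (5 s.f.)

0.69191


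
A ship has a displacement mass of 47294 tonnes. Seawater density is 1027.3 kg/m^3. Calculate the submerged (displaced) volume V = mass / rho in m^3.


Formula: V = mass / rho
Step 1 — convert tonnes to kg: 47294 t * 1000 = 47294000 kg
Step 2 — V = 47294000 / 1027.3 ≈ 46037 m^3 (5 s.f.)

46037 m^3


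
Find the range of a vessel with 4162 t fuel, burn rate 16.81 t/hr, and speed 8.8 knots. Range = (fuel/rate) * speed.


Formula: endurance = fuel / rate; range = endurance * speed
Step 1 — endurance = 4162 / 16.81 = 247.5907 hours
Step 2 — range = 247.5907 * 8.8 ≈ 2178.8 nautical miles (5 s.f.)

2178.8 NM


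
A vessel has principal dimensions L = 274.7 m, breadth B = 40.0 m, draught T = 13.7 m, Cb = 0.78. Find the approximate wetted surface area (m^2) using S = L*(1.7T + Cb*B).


Formula: S = 1.7*L*T + V/T with V = Cb*L*B*T, i.e. S = L * (1.7*T + Cb*B)
Step 1 — 1.7*T = 1.7 * 13.7 = 23.29 m
Step 2 — Cb*B = 0.78 * 40.0 = 31.2 m
Step 3 — 1.7*T + Cb*B = 23.29 + 31.2 = 54.49 m
Step 4 — S = 274.7 * 54.49 ≈ 14968 m^2 (5 s.f.)

14968 m^2


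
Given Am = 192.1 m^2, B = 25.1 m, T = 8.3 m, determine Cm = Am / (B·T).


Formula: Cm = Am / (B * T)
Step 1 — B * T = 25.1 * 8.3 = 208.33 m^2
Step 2 — Cm = 192.1 / 208.33 ≈ 0.92209 (5 s.f.)

0.92209


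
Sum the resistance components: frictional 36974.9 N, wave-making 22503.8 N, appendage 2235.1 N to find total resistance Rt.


Formula: Rt = Rf + Rw + Ra
Substituting: Rt = 36974.9 + 22503.8 + 2235.1
Result: Rt = 61713.8 N

61713.8 N


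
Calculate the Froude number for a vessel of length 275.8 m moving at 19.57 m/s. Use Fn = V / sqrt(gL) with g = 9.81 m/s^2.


Formula: Fn = V / sqrt(g * L)
Step 1 — g * L = 9.81 * 275.8 = 2705.598
Step 2 — sqrt(g * L) = sqrt(2705.598) = 52.015363
Step 3 — Fn = 19.57 / 52.015363 ≈ 0.37623 (5 s.f.)

0.37623


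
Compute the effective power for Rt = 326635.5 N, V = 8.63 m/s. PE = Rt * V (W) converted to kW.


Formula: PE = Rt * V / 1000 (kW)
Step 1 — PE (W) = 326635.5 * 8.63 = 2818864.365 W
Step 2 — PE (kW) = 2818864.365 / 1000 ≈ 2818.9 kW (5 s.f.)

2818.9 kW


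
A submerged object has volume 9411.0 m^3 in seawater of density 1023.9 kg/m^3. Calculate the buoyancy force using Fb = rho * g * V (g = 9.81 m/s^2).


Formula: Fb = rho * g * V
Substituting: Fb = 1023.9 * 9.81 * 9411.0
Intermediate: 1023.9 * 9.81 = 10044.459
Result: Fb = 10044.459 * 9411.0 ≈ 94528000 N (5 s.f.)

94528000 N


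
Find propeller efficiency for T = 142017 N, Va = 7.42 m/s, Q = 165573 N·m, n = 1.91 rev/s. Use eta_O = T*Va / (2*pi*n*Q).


Formula: eta = T * Va / (2 * pi * n * Q)
Step 1 — numerator = T * Va = 142017 * 7.42 = 1053766.14
Step 2 — 2 * pi * n = 2 * pi * 1.91 = 12.000884
Step 3 — denominator = 12.000884 * 165573 = 1987022.37
Step 4 — eta = 1053766.14 / 1987022.37 ≈ 0.53032 (5 s.f.)

0.53032


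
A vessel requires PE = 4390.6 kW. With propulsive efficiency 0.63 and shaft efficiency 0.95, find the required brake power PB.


Formula: PB = PE / (eta_D * eta_S)
Step 1 — combined efficiency = eta_D * eta_S = 0.63 * 0.95 = 0.5985
Step 2 — PB = 4390.6 / 0.5985 ≈ 7336.0 kW (5 s.f.)

7336.0 kW


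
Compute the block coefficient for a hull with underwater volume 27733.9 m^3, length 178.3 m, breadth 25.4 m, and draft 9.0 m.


Formula: Cb = V / (L * B * T)
Step 1 — L * B * T = 178.3 * 25.4 * 9.0 = 40759.38 m^3
Step 2 — Cb = 27733.9 / 40759.38 ≈ 0.68043 (5 s.f.)

0.68043


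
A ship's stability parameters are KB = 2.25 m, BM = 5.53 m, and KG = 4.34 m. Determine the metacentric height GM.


Formula: GM = KB + BM - KG
Step 1 — KM = KB + BM = 2.25 + 5.53 = 7.78 m
Step 2 — GM = KM - KG = 7.78 - 4.34 = 3.44 m

3.44 m


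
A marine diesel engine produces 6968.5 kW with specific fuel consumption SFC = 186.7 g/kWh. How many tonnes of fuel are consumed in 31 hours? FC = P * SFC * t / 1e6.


Formula: FC (tonnes) = P * SFC * t / 1,000,000
Step 1 — P * SFC * t = 6968.5 * 186.7 * 31 = 40331587.45 g
Step 2 — FC (tonnes) = 40331587.45 / 1,000,000 ≈ 40.332 tonnes (5 s.f.)

40.332 tonnes


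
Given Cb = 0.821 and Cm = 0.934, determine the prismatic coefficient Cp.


Formula: Cp = Cb / Cm
Substituting: Cp = 0.821 / 0.934
Result: Cp ≈ 0.87901 (5 s.f.)

0.87901


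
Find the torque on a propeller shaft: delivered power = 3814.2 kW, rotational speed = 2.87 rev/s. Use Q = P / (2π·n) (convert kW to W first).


Formula: Q = P_W / (2 * pi * n)
Step 1 — P_W = 3814.2 kW * 1000 = 3814200.0 W
Step 2 — 2 * pi * n = 2 * pi * 2.87 = 18.032742
Step 3 — Q = 3814200.0 / 18.032742 ≈ 211520 N·m (5 s.f.)

211520 N·m


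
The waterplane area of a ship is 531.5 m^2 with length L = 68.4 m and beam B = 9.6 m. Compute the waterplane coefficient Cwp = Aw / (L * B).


Formula: Cwp = Aw / (L * B)
Step 1 — L * B = 68.4 * 9.6 = 656.64 m^2
Step 2 — Cwp = 531.5 / 656.64 ≈ 0.80942 (5 s.f.)

0.80942


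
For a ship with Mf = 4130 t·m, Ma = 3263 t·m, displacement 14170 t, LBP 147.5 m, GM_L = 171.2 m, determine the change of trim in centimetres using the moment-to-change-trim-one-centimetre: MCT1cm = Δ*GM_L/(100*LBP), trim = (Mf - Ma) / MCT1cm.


Formula: net trimming moment = Mf - Ma; MCT1cm = Δ*GM_L/(100*LBP); trim = net moment / MCT1cm
Step 1 — net trimming moment = 4130 - 3263 = 867 t·m
Step 2 — MCT1cm = 14170 * 171.2 / (100 * 147.5) = 164.4681 t·m/cm
Step 3 — trim = 867 / 164.4681 ≈ 5.2715 cm (5 s.f.)

5.2715 cm


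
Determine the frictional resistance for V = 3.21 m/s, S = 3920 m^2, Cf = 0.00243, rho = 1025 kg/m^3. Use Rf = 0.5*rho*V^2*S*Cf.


Formula: Rf = 0.5 * rho * V^2 * S * Cf
Step 1 — V^2 = 3.21^2 = 10.3041
Step 2 — 0.5 * rho * V^2 = 0.5 * 1025 * 10.3041 = 5280.85125
Step 3 — Rf = 5280.85125 * 3920 * 0.00243 ≈ 50303 N (5 s.f.)

50303 N


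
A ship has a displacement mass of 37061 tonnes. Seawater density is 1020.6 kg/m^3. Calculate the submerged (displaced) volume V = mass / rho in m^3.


Formula: V = mass / rho
Step 1 — convert tonnes to kg: 37061 t * 1000 = 37061000 kg
Step 2 — V = 37061000 / 1020.6 ≈ 36313 m^3 (5 s.f.)

36313 m^3


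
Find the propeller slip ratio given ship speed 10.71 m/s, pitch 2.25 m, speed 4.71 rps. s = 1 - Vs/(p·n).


Formula: s = 1 - Vs / (p * n)
Step 1 — p * n = 2.25 * 4.71 = 10.5975
Step 2 — Vs / (p*n) = 10.71 / 10.5975 = 1.010616 (6 d.p.)
Step 3 — s = 1 - 1.010616 = -0.010616

-0.010616


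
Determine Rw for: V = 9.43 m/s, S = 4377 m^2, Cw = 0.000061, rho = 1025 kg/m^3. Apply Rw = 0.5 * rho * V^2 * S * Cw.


Formula: Rw = 0.5 * rho * V^2 * S * Cw
Step 1 — V^2 = 9.43^2 = 88.9249
Step 2 — 0.5 * rho * V^2 = 0.5 * 1025 * 88.9249 = 45574.01125
Step 3 — Rw = 45574.01125 * 4377 * 0.000061 ≈ 12168 N (5 s.f.)

12168 N


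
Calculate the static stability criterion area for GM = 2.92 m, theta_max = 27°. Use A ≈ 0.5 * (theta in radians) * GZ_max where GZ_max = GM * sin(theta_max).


Formula: GZ_max = GM * sin(theta); Area = 0.5 * theta_rad * GZ_max
Step 1 — GZ_max = 2.92 * sin(27°) = 2.92 * 0.45399 = 1.325651 m
Step 2 — theta_rad = 27 * pi/180 = 0.471239 rad
Step 3 — Area = 0.5 * 0.471239 * 1.325651 ≈ 0.31235 m·rad (5 s.f.)

0.31235 m·rad


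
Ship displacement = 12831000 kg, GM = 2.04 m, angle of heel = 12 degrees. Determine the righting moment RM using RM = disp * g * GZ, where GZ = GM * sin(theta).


Formula: GZ = GM * sin(theta); RM = disp * g * GZ
Step 1 — GZ = 2.04 * sin(12°) = 2.04 * 0.207912 = 0.42414 m
Step 2 — RM = 12831000 * 9.81 * 0.42414 ≈ 53387000 N·m (5 s.f.)

53387000 N·m


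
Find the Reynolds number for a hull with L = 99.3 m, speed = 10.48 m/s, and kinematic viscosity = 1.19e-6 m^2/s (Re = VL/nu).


Formula: Re = V * L / nu
Step 1 — V * L = 10.48 * 99.3 = 1040.664 m^2/s
Step 2 — Re = 1040.664 / 1.19e-6 = 8.75e+08

8.75e+08


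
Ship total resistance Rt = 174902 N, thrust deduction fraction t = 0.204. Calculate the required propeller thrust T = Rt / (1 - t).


Formula: T = Rt / (1 - t)
Step 1 — (1 - t) = 1 - 0.204 = 0.796
Step 2 — T = 174902 / 0.796 ≈ 219730 N (5 s.f.)

219730 N


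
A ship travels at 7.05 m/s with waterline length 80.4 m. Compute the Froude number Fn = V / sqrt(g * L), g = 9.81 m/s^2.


Formula: Fn = V / sqrt(g * L)
Step 1 — g * L = 9.81 * 80.4 = 788.724
Step 2 — sqrt(g * L) = sqrt(788.724) = 28.08423
Step 3 — Fn = 7.05 / 28.08423 ≈ 0.25103 (5 s.f.)

0.25103


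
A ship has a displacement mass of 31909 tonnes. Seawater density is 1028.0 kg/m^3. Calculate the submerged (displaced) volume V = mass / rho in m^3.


Formula: V = mass / rho
Step 1 — convert tonnes to kg: 31909 t * 1000 = 31909000 kg
Step 2 — V = 31909000 / 1028.0 ≈ 31040 m^3 (5 s.f.)

31040 m^3


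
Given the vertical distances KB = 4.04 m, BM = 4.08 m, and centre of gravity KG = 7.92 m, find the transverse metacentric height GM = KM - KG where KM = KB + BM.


Formula: GM = KB + BM - KG
Step 1 — KM = KB + BM = 4.04 + 4.08 = 8.12 m
Step 2 — GM = KM - KG = 8.12 - 7.92 = 0.2 m

0.2 m


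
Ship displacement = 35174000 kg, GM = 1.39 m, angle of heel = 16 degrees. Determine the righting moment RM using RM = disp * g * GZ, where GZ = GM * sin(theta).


Formula: GZ = GM * sin(theta); RM = disp * g * GZ
Step 1 — GZ = 1.39 * sin(16°) = 1.39 * 0.275637 = 0.383135 m
Step 2 — RM = 35174000 * 9.81 * 0.383135 ≈ 132200000 N·m (5 s.f.)

132200000 N·m


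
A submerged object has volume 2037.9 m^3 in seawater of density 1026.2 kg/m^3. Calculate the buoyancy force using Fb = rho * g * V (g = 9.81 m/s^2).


Formula: Fb = rho * g * V
Substituting: Fb = 1026.2 * 9.81 * 2037.9
Intermediate: 1026.2 * 9.81 = 10067.022
Result: Fb = 10067.022 * 2037.9 ≈ 20516000 N (5 s.f.)

20516000 N


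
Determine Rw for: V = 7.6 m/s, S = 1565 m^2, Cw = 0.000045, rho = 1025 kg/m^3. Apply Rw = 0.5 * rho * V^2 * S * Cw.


Formula: Rw = 0.5 * rho * V^2 * S * Cw
Step 1 — V^2 = 7.6^2 = 57.76
Step 2 — 0.5 * rho * V^2 = 0.5 * 1025 * 57.76 = 29602.0
Step 3 — Rw = 29602.0 * 1565 * 0.000045 ≈ 2084.7 N (5 s.f.)

2084.7 N


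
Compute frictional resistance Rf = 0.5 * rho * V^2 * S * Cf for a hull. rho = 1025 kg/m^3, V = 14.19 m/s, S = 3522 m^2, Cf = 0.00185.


Formula: Rf = 0.5 * rho * V^2 * S * Cf
Step 1 — V^2 = 14.19^2 = 201.3561
Step 2 — 0.5 * rho * V^2 = 0.5 * 1025 * 201.3561 = 103195.00125
Step 3 — Rf = 103195.00125 * 3522 * 0.00185 ≈ 672390 N (5 s.f.)

672390 N


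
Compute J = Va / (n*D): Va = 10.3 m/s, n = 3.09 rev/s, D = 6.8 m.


Formula: J = Va / (n * D)
Step 1 — n * D = 3.09 * 6.8 = 21.012
Step 2 — J = 10.3 / 21.012 ≈ 0.49020 (5 s.f.)

0.49020


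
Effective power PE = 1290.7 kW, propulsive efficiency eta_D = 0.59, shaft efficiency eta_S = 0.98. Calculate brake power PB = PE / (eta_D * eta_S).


Formula: PB = PE / (eta_D * eta_S)
Step 1 — combined efficiency = eta_D * eta_S = 0.59 * 0.98 = 0.5782
Step 2 — PB = 1290.7 / 0.5782 ≈ 2232.3 kW (5 s.f.)

2232.3 kW


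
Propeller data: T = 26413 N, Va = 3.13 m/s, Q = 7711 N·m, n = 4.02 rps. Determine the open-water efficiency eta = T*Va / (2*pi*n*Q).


Formula: eta = T * Va / (2 * pi * n * Q)
Step 1 — numerator = T * Va = 26413 * 3.13 = 82672.69
Step 2 — 2 * pi * n = 2 * pi * 4.02 = 25.258405
Step 3 — denominator = 25.258405 * 7711 = 194767.56
Step 4 — eta = 82672.69 / 194767.56 ≈ 0.42447 (5 s.f.)

0.42447


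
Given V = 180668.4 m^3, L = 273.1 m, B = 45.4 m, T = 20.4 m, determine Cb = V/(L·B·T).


Formula: Cb = V / (L * B * T)
Step 1 — L * B * T = 273.1 * 45.4 * 20.4 = 252934.296 m^3
Step 2 — Cb = 180668.4 / 252934.296 ≈ 0.71429 (5 s.f.)

0.71429


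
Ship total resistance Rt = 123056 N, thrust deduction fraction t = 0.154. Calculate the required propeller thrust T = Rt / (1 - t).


Formula: T = Rt / (1 - t)
Step 1 — (1 - t) = 1 - 0.154 = 0.846
Step 2 — T = 123056 / 0.846 ≈ 145460 N (5 s.f.)

145460 N


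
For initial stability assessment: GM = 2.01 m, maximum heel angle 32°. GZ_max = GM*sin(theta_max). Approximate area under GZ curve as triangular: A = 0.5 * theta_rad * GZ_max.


Formula: GZ_max = GM * sin(theta); Area = 0.5 * theta_rad * GZ_max
Step 1 — GZ_max = 2.01 * sin(32°) = 2.01 * 0.529919 = 1.065137 m
Step 2 — theta_rad = 32 * pi/180 = 0.558505 rad
Step 3 — Area = 0.5 * 0.558505 * 1.065137 ≈ 0.29744 m·rad (5 s.f.)

0.29744 m·rad


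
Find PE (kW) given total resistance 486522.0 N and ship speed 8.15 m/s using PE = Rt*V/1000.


Formula: PE = Rt * V / 1000 (kW)
Step 1 — PE (W) = 486522.0 * 8.15 = 3965154.3 W
Step 2 — PE (kW) = 3965154.3 / 1000 ≈ 3965.2 kW (5 s.f.)

3965.2 kW


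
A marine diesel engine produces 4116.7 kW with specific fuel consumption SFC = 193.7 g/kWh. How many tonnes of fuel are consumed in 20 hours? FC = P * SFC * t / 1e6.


Formula: FC (tonnes) = P * SFC * t / 1,000,000
Step 1 — P * SFC * t = 4116.7 * 193.7 * 20 = 15948095.8 g
Step 2 — FC (tonnes) = 15948095.8 / 1,000,000 ≈ 15.948 tonnes (5 s.f.)

15.948 tonnes


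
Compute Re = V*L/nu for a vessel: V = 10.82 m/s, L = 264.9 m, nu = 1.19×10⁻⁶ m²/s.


Formula: Re = V * L / nu
Step 1 — V * L = 10.82 * 264.9 = 2866.218 m^2/s
Step 2 — Re = 2866.218 / 1.19e-6 = 2.41e+09

2.41e+09


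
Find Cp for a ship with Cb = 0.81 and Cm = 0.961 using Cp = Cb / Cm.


Formula: Cp = Cb / Cm
Substituting: Cp = 0.81 / 0.961
Result: Cp ≈ 0.84287 (5 s.f.)

0.84287


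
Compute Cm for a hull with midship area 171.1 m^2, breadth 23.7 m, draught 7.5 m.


Formula: Cm = Am / (B * T)
Step 1 — B * T = 23.7 * 7.5 = 177.75 m^2
Step 2 — Cm = 171.1 / 177.75 ≈ 0.96259 (5 s.f.)

0.96259


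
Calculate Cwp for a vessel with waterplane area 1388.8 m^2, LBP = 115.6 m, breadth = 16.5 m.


Formula: Cwp = Aw / (L * B)
Step 1 — L * B = 115.6 * 16.5 = 1907.4 m^2
Step 2 — Cwp = 1388.8 / 1907.4 ≈ 0.72811 (5 s.f.)

0.72811


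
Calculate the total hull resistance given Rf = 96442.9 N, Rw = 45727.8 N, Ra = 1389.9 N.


Formula: Rt = Rf + Rw + Ra
Substituting: Rt = 96442.9 + 45727.8 + 1389.9
Result: Rt = 143560.6 N

143560.6 N


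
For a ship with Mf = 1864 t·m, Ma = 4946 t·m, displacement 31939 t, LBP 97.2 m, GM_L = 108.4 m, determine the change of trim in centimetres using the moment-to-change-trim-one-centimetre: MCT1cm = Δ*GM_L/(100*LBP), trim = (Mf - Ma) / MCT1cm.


Formula: net trimming moment = Mf - Ma; MCT1cm = Δ*GM_L/(100*LBP); trim = net moment / MCT1cm
Step 1 — net trimming moment = 1864 - 4946 = -3082 t·m
Step 2 — MCT1cm = 31939 * 108.4 / (100 * 97.2) = 356.1921 t·m/cm
Step 3 — trim = -3082 / 356.1921 ≈ -8.6526 cm (5 s.f.)

-8.6526 cm


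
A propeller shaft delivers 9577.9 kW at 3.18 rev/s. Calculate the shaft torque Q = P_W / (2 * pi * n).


Formula: Q = P_W / (2 * pi * n)
Step 1 — P_W = 9577.9 kW * 1000 = 9577900.0 W
Step 2 — 2 * pi * n = 2 * pi * 3.18 = 19.980529
Step 3 — Q = 9577900.0 / 19.980529 ≈ 479360 N·m (5 s.f.)

479360 N·m


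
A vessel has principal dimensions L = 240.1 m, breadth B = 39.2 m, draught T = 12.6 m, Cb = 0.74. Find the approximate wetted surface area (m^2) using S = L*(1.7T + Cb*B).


Formula: S = 1.7*L*T + V/T with V = Cb*L*B*T, i.e. S = L * (1.7*T + Cb*B)
Step 1 — 1.7*T = 1.7 * 12.6 = 21.42 m
Step 2 — Cb*B = 0.74 * 39.2 = 29.008 m
Step 3 — 1.7*T + Cb*B = 21.42 + 29.008 = 50.428 m
Step 4 — S = 240.1 * 50.428 ≈ 12108 m^2 (5 s.f.)

12108 m^2


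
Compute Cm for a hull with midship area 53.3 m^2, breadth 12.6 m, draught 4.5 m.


Formula: Cm = Am / (B * T)
Step 1 — B * T = 12.6 * 4.5 = 56.7 m^2
Step 2 — Cm = 53.3 / 56.7 ≈ 0.94004 (5 s.f.)

0.94004


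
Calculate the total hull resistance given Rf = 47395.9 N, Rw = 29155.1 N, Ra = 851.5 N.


Formula: Rt = Rf + Rw + Ra
Substituting: Rt = 47395.9 + 29155.1 + 851.5
Result: Rt = 77402.5 N

77402.5 N


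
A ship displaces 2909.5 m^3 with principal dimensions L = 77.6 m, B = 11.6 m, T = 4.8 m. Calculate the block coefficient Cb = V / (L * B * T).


Formula: Cb = V / (L * B * T)
Step 1 — L * B * T = 77.6 * 11.6 * 4.8 = 4320.768 m^3
Step 2 — Cb = 2909.5 / 4320.768 ≈ 0.67338 (5 s.f.)

0.67338


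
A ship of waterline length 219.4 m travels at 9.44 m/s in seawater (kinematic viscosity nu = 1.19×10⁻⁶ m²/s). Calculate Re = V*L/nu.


Formula: Re = V * L / nu
Step 1 — V * L = 9.44 * 219.4 = 2071.136 m^2/s
Step 2 — Re = 2071.136 / 1.19e-6 = 1.74e+09

1.74e+09


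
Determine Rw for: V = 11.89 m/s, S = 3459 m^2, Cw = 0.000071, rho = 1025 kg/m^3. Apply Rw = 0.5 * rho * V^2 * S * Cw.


Formula: Rw = 0.5 * rho * V^2 * S * Cw
Step 1 — V^2 = 11.89^2 = 141.3721
Step 2 — 0.5 * rho * V^2 = 0.5 * 1025 * 141.3721 = 72453.20125
Step 3 — Rw = 72453.20125 * 3459 * 0.000071 ≈ 17794 N (5 s.f.)

17794 N


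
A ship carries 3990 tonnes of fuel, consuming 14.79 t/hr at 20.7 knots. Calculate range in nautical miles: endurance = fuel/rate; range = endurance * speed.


Formula: endurance = fuel / rate; range = endurance * speed
Step 1 — endurance = 3990 / 14.79 = 269.7769 hours
Step 2 — range = 269.7769 * 20.7 ≈ 5584.4 nautical miles (5 s.f.)

5584.4 NM


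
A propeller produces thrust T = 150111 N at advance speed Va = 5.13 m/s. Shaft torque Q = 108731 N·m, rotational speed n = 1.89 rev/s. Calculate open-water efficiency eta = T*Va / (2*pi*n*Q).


Formula: eta = T * Va / (2 * pi * n * Q)
Step 1 — numerator = T * Va = 150111 * 5.13 = 770069.43
Step 2 — 2 * pi * n = 2 * pi * 1.89 = 11.87522
Step 3 — denominator = 11.87522 * 108731 = 1291204.55
Step 4 — eta = 770069.43 / 1291204.55 ≈ 0.59640 (5 s.f.)

0.59640


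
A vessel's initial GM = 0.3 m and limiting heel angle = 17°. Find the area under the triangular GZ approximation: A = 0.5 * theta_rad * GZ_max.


Formula: GZ_max = GM * sin(theta); Area = 0.5 * theta_rad * GZ_max
Step 1 — GZ_max = 0.3 * sin(17°) = 0.3 * 0.292372 = 0.087712 m
Step 2 — theta_rad = 17 * pi/180 = 0.296706 rad
Step 3 — Area = 0.5 * 0.296706 * 0.087712 ≈ 0.013012 m·rad (5 s.f.)

0.013012 m·rad


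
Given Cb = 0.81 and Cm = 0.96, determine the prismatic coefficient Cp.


Formula: Cp = Cb / Cm
Substituting: Cp = 0.81 / 0.96
Result: Cp ≈ 0.84375 (5 s.f.)

0.84375


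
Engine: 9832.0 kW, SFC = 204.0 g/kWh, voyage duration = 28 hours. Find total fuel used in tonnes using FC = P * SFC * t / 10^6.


Formula: FC (tonnes) = P * SFC * t / 1,000,000
Step 1 — P * SFC * t = 9832.0 * 204.0 * 28 = 56160384.0 g
Step 2 — FC (tonnes) = 56160384.0 / 1,000,000 ≈ 56.160 tonnes (5 s.f.)

56.160 tonnes


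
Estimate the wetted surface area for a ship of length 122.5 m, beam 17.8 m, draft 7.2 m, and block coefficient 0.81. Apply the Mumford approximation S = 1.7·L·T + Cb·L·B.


Formula: S = 1.7*L*T + V/T with V = Cb*L*B*T, i.e. S = L * (1.7*T + Cb*B)
Step 1 — 1.7*T = 1.7 * 7.2 = 12.24 m
Step 2 — Cb*B = 0.81 * 17.8 = 14.418 m
Step 3 — 1.7*T + Cb*B = 12.24 + 14.418 = 26.658 m
Step 4 — S = 122.5 * 26.658 ≈ 3265.6 m^2 (5 s.f.)

3265.6 m^2


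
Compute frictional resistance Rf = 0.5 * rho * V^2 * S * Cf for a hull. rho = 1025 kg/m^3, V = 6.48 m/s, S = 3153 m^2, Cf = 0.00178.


Formula: Rf = 0.5 * rho * V^2 * S * Cf
Step 1 — V^2 = 6.48^2 = 41.9904
Step 2 — 0.5 * rho * V^2 = 0.5 * 1025 * 41.9904 = 21520.08
Step 3 — Rf = 21520.08 * 3153 * 0.00178 ≈ 120780 N (5 s.f.)

120780 N


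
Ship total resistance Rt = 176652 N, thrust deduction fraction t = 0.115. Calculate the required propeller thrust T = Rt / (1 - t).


Formula: T = Rt / (1 - t)
Step 1 — (1 - t) = 1 - 0.115 = 0.885
Step 2 — T = 176652 / 0.885 ≈ 199610 N (5 s.f.)

199610 N


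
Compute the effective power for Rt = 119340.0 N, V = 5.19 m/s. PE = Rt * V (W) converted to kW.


Formula: PE = Rt * V / 1000 (kW)
Step 1 — PE (W) = 119340.0 * 5.19 = 619374.6 W
Step 2 — PE (kW) = 619374.6 / 1000 ≈ 619.37 kW (5 s.f.)

619.37 kW


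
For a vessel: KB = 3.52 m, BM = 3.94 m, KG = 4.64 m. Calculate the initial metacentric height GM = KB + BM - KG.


Formula: GM = KB + BM - KG
Step 1 — KM = KB + BM = 3.52 + 3.94 = 7.46 m
Step 2 — GM = KM - KG = 7.46 - 4.64 = 2.82 m

2.82 m


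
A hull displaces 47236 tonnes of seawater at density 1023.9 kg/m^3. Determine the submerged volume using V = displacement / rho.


Formula: V = mass / rho
Step 1 — convert tonnes to kg: 47236 t * 1000 = 47236000 kg
Step 2 — V = 47236000 / 1023.9 ≈ 46133 m^3 (5 s.f.)

46133 m^3


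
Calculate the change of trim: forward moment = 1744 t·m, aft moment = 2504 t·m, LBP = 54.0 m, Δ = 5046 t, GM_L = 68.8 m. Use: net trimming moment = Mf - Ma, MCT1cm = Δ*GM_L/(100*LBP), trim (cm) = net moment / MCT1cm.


Formula: net trimming moment = Mf - Ma; MCT1cm = Δ*GM_L/(100*LBP); trim = net moment / MCT1cm
Step 1 — net trimming moment = 1744 - 2504 = -760 t·m
Step 2 — MCT1cm = 5046 * 68.8 / (100 * 54.0) = 64.2898 t·m/cm
Step 3 — trim = -760 / 64.2898 ≈ -11.821 cm (5 s.f.)

-11.821 cm


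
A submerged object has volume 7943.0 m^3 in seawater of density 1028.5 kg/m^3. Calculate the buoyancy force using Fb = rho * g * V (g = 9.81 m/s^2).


Formula: Fb = rho * g * V
Substituting: Fb = 1028.5 * 9.81 * 7943.0
Intermediate: 1028.5 * 9.81 = 10089.585
Result: Fb = 10089.585 * 7943.0 ≈ 80142000 N (5 s.f.)

80142000 N


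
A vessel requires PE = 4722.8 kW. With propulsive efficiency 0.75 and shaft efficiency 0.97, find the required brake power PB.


Formula: PB = PE / (eta_D * eta_S)
Step 1 — combined efficiency = eta_D * eta_S = 0.75 * 0.97 = 0.7275
Step 2 — PB = 4722.8 / 0.7275 ≈ 6491.8 kW (5 s.f.)

6491.8 kW


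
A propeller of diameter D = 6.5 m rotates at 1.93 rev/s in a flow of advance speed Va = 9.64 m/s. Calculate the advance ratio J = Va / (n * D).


Formula: J = Va / (n * D)
Step 1 — n * D = 1.93 * 6.5 = 12.545
Step 2 — J = 9.64 / 12.545 ≈ 0.76843 (5 s.f.)

0.76843


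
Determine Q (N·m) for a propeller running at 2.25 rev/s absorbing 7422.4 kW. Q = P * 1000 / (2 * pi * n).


Formula: Q = P_W / (2 * pi * n)
Step 1 — P_W = 7422.4 kW * 1000 = 7422400.0 W
Step 2 — 2 * pi * n = 2 * pi * 2.25 = 14.137167
Step 3 — Q = 7422400.0 / 14.137167 ≈ 525030 N·m (5 s.f.)

525030 N·m


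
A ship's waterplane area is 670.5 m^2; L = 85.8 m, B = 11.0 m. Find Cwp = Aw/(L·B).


Formula: Cwp = Aw / (L * B)
Step 1 — L * B = 85.8 * 11.0 = 943.8 m^2
Step 2 — Cwp = 670.5 / 943.8 ≈ 0.71043 (5 s.f.)

0.71043


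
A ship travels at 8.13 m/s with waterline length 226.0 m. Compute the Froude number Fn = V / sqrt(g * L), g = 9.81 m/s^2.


Formula: Fn = V / sqrt(g * L)
Step 1 — g * L = 9.81 * 226.0 = 2217.06
Step 2 — sqrt(g * L) = sqrt(2217.06) = 47.085667
Step 3 — Fn = 8.13 / 47.085667 ≈ 0.17266 (5 s.f.)

0.17266


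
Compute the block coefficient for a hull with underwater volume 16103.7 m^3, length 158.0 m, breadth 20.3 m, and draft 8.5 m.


Formula: Cb = V / (L * B * T)
Step 1 — L * B * T = 158.0 * 20.3 * 8.5 = 27262.9 m^3
Step 2 — Cb = 16103.7 / 27262.9 ≈ 0.59068 (5 s.f.)

0.59068


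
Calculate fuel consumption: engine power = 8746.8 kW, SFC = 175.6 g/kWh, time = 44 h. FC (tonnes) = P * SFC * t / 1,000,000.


Formula: FC (tonnes) = P * SFC * t / 1,000,000
Step 1 — P * SFC * t = 8746.8 * 175.6 * 44 = 67581275.52 g
Step 2 — FC (tonnes) = 67581275.52 / 1,000,000 ≈ 67.581 tonnes (5 s.f.)

67.581 tonnes


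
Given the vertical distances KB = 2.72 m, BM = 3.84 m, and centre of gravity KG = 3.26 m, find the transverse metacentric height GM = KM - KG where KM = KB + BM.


Formula: GM = KB + BM - KG
Step 1 — KM = KB + BM = 2.72 + 3.84 = 6.56 m
Step 2 — GM = KM - KG = 6.56 - 3.26 = 3.3 m

3.3 m


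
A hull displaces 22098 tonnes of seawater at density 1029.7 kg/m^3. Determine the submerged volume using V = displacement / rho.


Formula: V = mass / rho
Step 1 — convert tonnes to kg: 22098 t * 1000 = 22098000 kg
Step 2 — V = 22098000 / 1029.7 ≈ 21461 m^3 (5 s.f.)

21461 m^3


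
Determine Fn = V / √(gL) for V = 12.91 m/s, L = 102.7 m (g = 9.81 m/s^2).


Formula: Fn = V / sqrt(g * L)
Step 1 — g * L = 9.81 * 102.7 = 1007.487
Step 2 — sqrt(g * L) = sqrt(1007.487) = 31.740936
Step 3 — Fn = 12.91 / 31.740936 ≈ 0.40673 (5 s.f.)

0.40673


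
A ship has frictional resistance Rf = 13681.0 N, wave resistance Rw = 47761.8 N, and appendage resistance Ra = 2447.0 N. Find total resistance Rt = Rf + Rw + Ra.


Formula: Rt = Rf + Rw + Ra
Substituting: Rt = 13681.0 + 47761.8 + 2447.0
Result: Rt = 63889.8 N

63889.8 N


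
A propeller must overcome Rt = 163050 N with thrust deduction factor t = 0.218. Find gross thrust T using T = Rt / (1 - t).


Formula: T = Rt / (1 - t)
Step 1 — (1 - t) = 1 - 0.218 = 0.782
Step 2 — T = 163050 / 0.782 ≈ 208500 N (5 s.f.)

208500 N


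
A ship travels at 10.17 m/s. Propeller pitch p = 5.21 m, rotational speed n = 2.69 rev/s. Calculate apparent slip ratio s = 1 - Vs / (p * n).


Formula: s = 1 - Vs / (p * n)
Step 1 — p * n = 5.21 * 2.69 = 14.0149
Step 2 — Vs / (p*n) = 10.17 / 14.0149 = 0.725656 (6 d.p.)
Step 3 — s = 1 - 0.725656 = 0.274344

0.274344


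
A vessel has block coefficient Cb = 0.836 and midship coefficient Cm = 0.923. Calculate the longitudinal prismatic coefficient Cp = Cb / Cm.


Formula: Cp = Cb / Cm
Substituting: Cp = 0.836 / 0.923
Result: Cp ≈ 0.90574 (5 s.f.)

0.90574


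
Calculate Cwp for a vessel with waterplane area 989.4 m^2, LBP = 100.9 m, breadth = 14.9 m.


Formula: Cwp = Aw / (L * B)
Step 1 — L * B = 100.9 * 14.9 = 1503.41 m^2
Step 2 — Cwp = 989.4 / 1503.41 ≈ 0.65810 (5 s.f.)

0.65810


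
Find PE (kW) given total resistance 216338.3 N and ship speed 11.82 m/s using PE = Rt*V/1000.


Formula: PE = Rt * V / 1000 (kW)
Step 1 — PE (W) = 216338.3 * 11.82 = 2557118.706 W
Step 2 — PE (kW) = 2557118.706 / 1000 ≈ 2557.1 kW (5 s.f.)

2557.1 kW


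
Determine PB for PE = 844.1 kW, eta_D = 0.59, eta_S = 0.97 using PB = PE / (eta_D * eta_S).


Formula: PB = PE / (eta_D * eta_S)
Step 1 — combined efficiency = eta_D * eta_S = 0.59 * 0.97 = 0.5723
Step 2 — PB = 844.1 / 0.5723 ≈ 1474.9 kW (5 s.f.)

1474.9 kW


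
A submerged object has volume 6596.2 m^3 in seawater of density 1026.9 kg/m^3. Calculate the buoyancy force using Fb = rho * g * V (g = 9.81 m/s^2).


Formula: Fb = rho * g * V
Substituting: Fb = 1026.9 * 9.81 * 6596.2
Intermediate: 1026.9 * 9.81 = 10073.889
Result: Fb = 10073.889 * 6596.2 ≈ 66449000 N (5 s.f.)

66449000 N


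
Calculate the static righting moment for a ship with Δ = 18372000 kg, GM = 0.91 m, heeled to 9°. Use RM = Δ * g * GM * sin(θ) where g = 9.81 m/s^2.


Formula: GZ = GM * sin(theta); RM = disp * g * GZ
Step 1 — GZ = 0.91 * sin(9°) = 0.91 * 0.156434 = 0.142355 m
Step 2 — RM = 18372000 * 9.81 * 0.142355 ≈ 25657000 N·m (5 s.f.)

25657000 N·m


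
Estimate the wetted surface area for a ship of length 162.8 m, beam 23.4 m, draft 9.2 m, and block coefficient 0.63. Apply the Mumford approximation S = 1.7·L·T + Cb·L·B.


Formula: S = 1.7*L*T + V/T with V = Cb*L*B*T, i.e. S = L * (1.7*T + Cb*B)
Step 1 — 1.7*T = 1.7 * 9.2 = 15.64 m
Step 2 — Cb*B = 0.63 * 23.4 = 14.742 m
Step 3 — 1.7*T + Cb*B = 15.64 + 14.742 = 30.382 m
Step 4 — S = 162.8 * 30.382 ≈ 4946.2 m^2 (5 s.f.)

4946.2 m^2


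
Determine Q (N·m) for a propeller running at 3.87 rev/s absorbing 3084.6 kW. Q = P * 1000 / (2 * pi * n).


Formula: Q = P_W / (2 * pi * n)
Step 1 — P_W = 3084.6 kW * 1000 = 3084600.0 W
Step 2 — 2 * pi * n = 2 * pi * 3.87 = 24.315927
Step 3 — Q = 3084600.0 / 24.315927 ≈ 126860 N·m (5 s.f.)

126860 N·m


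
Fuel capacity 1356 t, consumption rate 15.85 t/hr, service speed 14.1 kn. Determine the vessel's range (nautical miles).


Formula: endurance = fuel / rate; range = endurance * speed
Step 1 — endurance = 1356 / 15.85 = 85.5521 hours
Step 2 — range = 85.5521 * 14.1 ≈ 1206.3 nautical miles (5 s.f.)

1206.3 NM


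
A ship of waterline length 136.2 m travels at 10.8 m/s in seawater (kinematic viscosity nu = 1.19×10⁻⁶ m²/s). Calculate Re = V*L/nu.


Formula: Re = V * L / nu
Step 1 — V * L = 10.8 * 136.2 = 1470.96 m^2/s
Step 2 — Re = 1470.96 / 1.19e-6 = 1.24e+09

1.24e+09


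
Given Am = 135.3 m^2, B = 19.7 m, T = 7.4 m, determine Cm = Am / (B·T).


Formula: Cm = Am / (B * T)
Step 1 — B * T = 19.7 * 7.4 = 145.78 m^2
Step 2 — Cm = 135.3 / 145.78 ≈ 0.92811 (5 s.f.)

0.92811


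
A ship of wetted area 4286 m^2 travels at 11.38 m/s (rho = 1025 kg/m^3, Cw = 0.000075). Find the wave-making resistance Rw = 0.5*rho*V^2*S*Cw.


Formula: Rw = 0.5 * rho * V^2 * S * Cw
Step 1 — V^2 = 11.38^2 = 129.5044
Step 2 — 0.5 * rho * V^2 = 0.5 * 1025 * 129.5044 = 66371.005
Step 3 — Rw = 66371.005 * 4286 * 0.000075 ≈ 21335 N (5 s.f.)

21335 N


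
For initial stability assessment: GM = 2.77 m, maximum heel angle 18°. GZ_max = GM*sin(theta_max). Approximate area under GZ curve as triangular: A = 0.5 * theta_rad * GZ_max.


Formula: GZ_max = GM * sin(theta); Area = 0.5 * theta_rad * GZ_max
Step 1 — GZ_max = 2.77 * sin(18°) = 2.77 * 0.309017 = 0.855977 m
Step 2 — theta_rad = 18 * pi/180 = 0.314159 rad
Step 3 — Area = 0.5 * 0.314159 * 0.855977 ≈ 0.13446 m·rad (5 s.f.)

0.13446 m·rad


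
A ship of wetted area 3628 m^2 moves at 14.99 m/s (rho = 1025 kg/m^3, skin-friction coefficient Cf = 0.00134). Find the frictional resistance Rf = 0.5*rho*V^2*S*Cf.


Formula: Rf = 0.5 * rho * V^2 * S * Cf
Step 1 — V^2 = 14.99^2 = 224.7001
Step 2 — 0.5 * rho * V^2 = 0.5 * 1025 * 224.7001 = 115158.80125
Step 3 — Rf = 115158.80125 * 3628 * 0.00134 ≈ 559850 N (5 s.f.)

559850 N


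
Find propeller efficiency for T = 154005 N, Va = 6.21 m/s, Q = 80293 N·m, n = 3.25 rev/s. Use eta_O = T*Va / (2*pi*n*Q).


Formula: eta = T * Va / (2 * pi * n * Q)
Step 1 — numerator = T * Va = 154005 * 6.21 = 956371.05
Step 2 — 2 * pi * n = 2 * pi * 3.25 = 20.420352
Step 3 — denominator = 20.420352 * 80293 = 1639611.32
Step 4 — eta = 956371.05 / 1639611.32 ≈ 0.58329 (5 s.f.)

0.58329


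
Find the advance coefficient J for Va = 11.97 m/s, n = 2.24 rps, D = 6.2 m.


Formula: J = Va / (n * D)
Step 1 — n * D = 2.24 * 6.2 = 13.888
Step 2 — J = 11.97 / 13.888 ≈ 0.86190 (5 s.f.)

0.86190


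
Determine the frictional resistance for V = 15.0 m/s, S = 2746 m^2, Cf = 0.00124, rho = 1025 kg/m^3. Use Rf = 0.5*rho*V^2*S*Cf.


Formula: Rf = 0.5 * rho * V^2 * S * Cf
Step 1 — V^2 = 15.0^2 = 225.0
Step 2 — 0.5 * rho * V^2 = 0.5 * 1025 * 225.0 = 115312.5
Step 3 — Rf = 115312.5 * 2746 * 0.00124 ≈ 392640 N (5 s.f.)

392640 N


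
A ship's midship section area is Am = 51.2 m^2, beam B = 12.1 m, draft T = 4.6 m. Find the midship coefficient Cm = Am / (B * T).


Formula: Cm = Am / (B * T)
Step 1 — B * T = 12.1 * 4.6 = 55.66 m^2
Step 2 — Cm = 51.2 / 55.66 ≈ 0.91987 (5 s.f.)

0.91987


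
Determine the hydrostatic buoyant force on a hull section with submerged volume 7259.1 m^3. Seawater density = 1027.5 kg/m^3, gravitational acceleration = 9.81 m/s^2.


Formula: Fb = rho * g * V
Substituting: Fb = 1027.5 * 9.81 * 7259.1
Intermediate: 1027.5 * 9.81 = 10079.775
Result: Fb = 10079.775 * 7259.1 ≈ 73170000 N (5 s.f.)

73170000 N


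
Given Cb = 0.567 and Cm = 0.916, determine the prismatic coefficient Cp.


Formula: Cp = Cb / Cm
Substituting: Cp = 0.567 / 0.916
Result: Cp ≈ 0.61900 (5 s.f.)

0.61900


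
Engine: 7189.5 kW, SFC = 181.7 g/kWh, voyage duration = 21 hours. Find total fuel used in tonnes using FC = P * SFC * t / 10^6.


Formula: FC (tonnes) = P * SFC * t / 1,000,000
Step 1 — P * SFC * t = 7189.5 * 181.7 * 21 = 27432975.15 g
Step 2 — FC (tonnes) = 27432975.15 / 1,000,000 ≈ 27.433 tonnes (5 s.f.)

27.433 tonnes


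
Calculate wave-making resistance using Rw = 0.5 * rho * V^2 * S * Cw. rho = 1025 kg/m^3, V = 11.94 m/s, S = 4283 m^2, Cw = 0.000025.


Formula: Rw = 0.5 * rho * V^2 * S * Cw
Step 1 — V^2 = 11.94^2 = 142.5636
Step 2 — 0.5 * rho * V^2 = 0.5 * 1025 * 142.5636 = 73063.845
Step 3 — Rw = 73063.845 * 4283 * 0.000025 ≈ 7823.3 N (5 s.f.)

7823.3 N


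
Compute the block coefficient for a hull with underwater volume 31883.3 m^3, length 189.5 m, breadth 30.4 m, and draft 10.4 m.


Formula: Cb = V / (L * B * T)
Step 1 — L * B * T = 189.5 * 30.4 * 10.4 = 59912.32 m^3
Step 2 — Cb = 31883.3 / 59912.32 ≈ 0.53217 (5 s.f.)

0.53217


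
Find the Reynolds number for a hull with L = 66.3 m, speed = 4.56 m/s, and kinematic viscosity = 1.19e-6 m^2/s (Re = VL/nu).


Formula: Re = V * L / nu
Step 1 — V * L = 4.56 * 66.3 = 302.328 m^2/s
Step 2 — Re = 302.328 / 1.19e-6 = 2.54e+08

2.54e+08


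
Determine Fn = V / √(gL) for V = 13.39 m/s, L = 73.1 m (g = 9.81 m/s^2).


Formula: Fn = V / sqrt(g * L)
Step 1 — g * L = 9.81 * 73.1 = 717.111
Step 2 — sqrt(g * L) = sqrt(717.111) = 26.778928
Step 3 — Fn = 13.39 / 26.778928 ≈ 0.50002 (5 s.f.)

0.50002


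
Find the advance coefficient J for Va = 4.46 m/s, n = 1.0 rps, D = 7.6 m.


Formula: J = Va / (n * D)
Step 1 — n * D = 1.0 * 7.6 = 7.6
Step 2 — J = 4.46 / 7.6 ≈ 0.58684 (5 s.f.)

0.58684


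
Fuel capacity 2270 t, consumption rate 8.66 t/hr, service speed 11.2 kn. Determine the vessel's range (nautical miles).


Formula: endurance = fuel / rate; range = endurance * speed
Step 1 — endurance = 2270 / 8.66 = 262.1247 hours
Step 2 — range = 262.1247 * 11.2 ≈ 2935.8 nautical miles (5 s.f.)

2935.8 NM


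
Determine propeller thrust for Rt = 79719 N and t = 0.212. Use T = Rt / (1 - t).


Formula: T = Rt / (1 - t)
Step 1 — (1 - t) = 1 - 0.212 = 0.788
Step 2 — T = 79719 / 0.788 ≈ 101170 N (5 s.f.)

101170 N


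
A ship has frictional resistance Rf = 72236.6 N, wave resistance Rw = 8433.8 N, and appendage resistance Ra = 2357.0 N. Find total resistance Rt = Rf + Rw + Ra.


Formula: Rt = Rf + Rw + Ra
Substituting: Rt = 72236.6 + 8433.8 + 2357.0
Result: Rt = 83027.4 N

83027.4 N


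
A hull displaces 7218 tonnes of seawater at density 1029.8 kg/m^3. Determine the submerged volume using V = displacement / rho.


Formula: V = mass / rho
Step 1 — convert tonnes to kg: 7218 t * 1000 = 7218000 kg
Step 2 — V = 7218000 / 1029.8 ≈ 7009.1 m^3 (5 s.f.)

7009.1 m^3


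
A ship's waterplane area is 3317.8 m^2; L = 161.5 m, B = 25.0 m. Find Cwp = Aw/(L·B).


Formula: Cwp = Aw / (L * B)
Step 1 — L * B = 161.5 * 25.0 = 4037.5 m^2
Step 2 — Cwp = 3317.8 / 4037.5 ≈ 0.82175 (5 s.f.)

0.82175


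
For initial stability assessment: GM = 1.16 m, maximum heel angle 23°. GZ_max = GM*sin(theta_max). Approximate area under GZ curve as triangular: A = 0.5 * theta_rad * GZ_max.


Formula: GZ_max = GM * sin(theta); Area = 0.5 * theta_rad * GZ_max
Step 1 — GZ_max = 1.16 * sin(23°) = 1.16 * 0.390731 = 0.453248 m
Step 2 — theta_rad = 23 * pi/180 = 0.401426 rad
Step 3 — Area = 0.5 * 0.401426 * 0.453248 ≈ 0.090973 m·rad (5 s.f.)

0.090973 m·rad


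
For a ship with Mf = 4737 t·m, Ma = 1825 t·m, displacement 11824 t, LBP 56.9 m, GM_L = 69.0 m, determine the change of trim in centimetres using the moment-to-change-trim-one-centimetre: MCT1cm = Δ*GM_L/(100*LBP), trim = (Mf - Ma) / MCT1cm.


Formula: net trimming moment = Mf - Ma; MCT1cm = Δ*GM_L/(100*LBP); trim = net moment / MCT1cm
Step 1 — net trimming moment = 4737 - 1825 = 2912 t·m
Step 2 — MCT1cm = 11824 * 69.0 / (100 * 56.9) = 143.3842 t·m/cm
Step 3 — trim = 2912 / 143.3842 ≈ 20.309 cm (5 s.f.)

20.309 cm


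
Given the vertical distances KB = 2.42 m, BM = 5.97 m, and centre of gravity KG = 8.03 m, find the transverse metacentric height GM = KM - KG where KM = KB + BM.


Formula: GM = KB + BM - KG
Step 1 — KM = KB + BM = 2.42 + 5.97 = 8.39 m
Step 2 — GM = KM - KG = 8.39 - 8.03 = 0.36 m

0.36 m
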